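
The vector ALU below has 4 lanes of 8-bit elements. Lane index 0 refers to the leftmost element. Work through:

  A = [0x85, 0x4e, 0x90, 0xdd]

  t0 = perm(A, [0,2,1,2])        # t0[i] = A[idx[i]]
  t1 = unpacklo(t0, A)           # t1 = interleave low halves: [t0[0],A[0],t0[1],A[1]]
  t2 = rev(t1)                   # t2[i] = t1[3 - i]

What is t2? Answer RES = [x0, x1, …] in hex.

  t0: 85 90 4e 90
  t1: 85 85 90 4e
  t2: 4e 90 85 85

RES = [ 0x4e  0x90  0x85  0x85 ]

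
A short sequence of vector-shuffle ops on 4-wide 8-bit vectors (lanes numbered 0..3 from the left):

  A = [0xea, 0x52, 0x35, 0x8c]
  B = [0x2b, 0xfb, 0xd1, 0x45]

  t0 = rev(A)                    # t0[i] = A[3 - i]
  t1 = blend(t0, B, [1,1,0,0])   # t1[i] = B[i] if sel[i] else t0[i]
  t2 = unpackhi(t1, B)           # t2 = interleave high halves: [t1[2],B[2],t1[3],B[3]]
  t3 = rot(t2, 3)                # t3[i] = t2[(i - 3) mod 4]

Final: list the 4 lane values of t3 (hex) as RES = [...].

RES = [ 0xd1  0xea  0x45  0x52 ]

t0 = [0x8c, 0x35, 0x52, 0xea]
t1 = [0x2b, 0xfb, 0x52, 0xea]
t2 = [0x52, 0xd1, 0xea, 0x45]
t3 = [0xd1, 0xea, 0x45, 0x52]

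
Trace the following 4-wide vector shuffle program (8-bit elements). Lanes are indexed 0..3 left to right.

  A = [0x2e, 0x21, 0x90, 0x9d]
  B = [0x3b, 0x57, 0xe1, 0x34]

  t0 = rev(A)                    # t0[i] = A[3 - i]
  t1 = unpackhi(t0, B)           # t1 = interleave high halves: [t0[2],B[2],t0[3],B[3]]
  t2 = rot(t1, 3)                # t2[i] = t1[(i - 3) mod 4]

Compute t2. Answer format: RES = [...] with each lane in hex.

RES = [0xe1, 0x2e, 0x34, 0x21]

  t0: 9d 90 21 2e
  t1: 21 e1 2e 34
  t2: e1 2e 34 21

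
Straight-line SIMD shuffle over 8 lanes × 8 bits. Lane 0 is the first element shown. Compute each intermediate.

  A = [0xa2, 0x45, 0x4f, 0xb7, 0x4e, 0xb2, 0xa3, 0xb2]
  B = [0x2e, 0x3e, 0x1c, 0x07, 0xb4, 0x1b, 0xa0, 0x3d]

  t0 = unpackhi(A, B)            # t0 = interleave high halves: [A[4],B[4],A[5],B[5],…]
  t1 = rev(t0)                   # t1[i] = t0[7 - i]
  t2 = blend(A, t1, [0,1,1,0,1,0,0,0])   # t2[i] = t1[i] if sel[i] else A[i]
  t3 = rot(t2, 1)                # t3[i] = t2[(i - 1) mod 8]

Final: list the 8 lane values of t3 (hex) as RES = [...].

  t0: 4e b4 b2 1b a3 a0 b2 3d
  t1: 3d b2 a0 a3 1b b2 b4 4e
  t2: a2 b2 a0 b7 1b b2 a3 b2
  t3: b2 a2 b2 a0 b7 1b b2 a3

RES = [ 0xb2  0xa2  0xb2  0xa0  0xb7  0x1b  0xb2  0xa3 ]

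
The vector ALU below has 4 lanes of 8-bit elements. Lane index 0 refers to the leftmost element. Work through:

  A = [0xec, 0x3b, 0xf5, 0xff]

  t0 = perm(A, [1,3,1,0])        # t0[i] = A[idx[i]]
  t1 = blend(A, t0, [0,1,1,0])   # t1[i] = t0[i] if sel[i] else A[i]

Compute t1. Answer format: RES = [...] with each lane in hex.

RES = [0xec, 0xff, 0x3b, 0xff]

  t0: 3b ff 3b ec
  t1: ec ff 3b ff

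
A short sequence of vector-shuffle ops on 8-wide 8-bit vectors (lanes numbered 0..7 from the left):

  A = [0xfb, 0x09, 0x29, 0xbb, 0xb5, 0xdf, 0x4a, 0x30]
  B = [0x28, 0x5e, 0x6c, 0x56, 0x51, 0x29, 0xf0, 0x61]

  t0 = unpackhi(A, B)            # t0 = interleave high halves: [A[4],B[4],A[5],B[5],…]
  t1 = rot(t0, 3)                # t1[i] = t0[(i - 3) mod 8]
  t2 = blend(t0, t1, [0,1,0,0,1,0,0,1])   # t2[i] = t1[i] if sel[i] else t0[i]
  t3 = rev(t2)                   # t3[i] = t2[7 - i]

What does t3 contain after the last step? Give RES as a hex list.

RES = [ 0x4a  0x30  0xf0  0x51  0x29  0xdf  0x30  0xb5 ]

t0 = [0xb5, 0x51, 0xdf, 0x29, 0x4a, 0xf0, 0x30, 0x61]
t1 = [0xf0, 0x30, 0x61, 0xb5, 0x51, 0xdf, 0x29, 0x4a]
t2 = [0xb5, 0x30, 0xdf, 0x29, 0x51, 0xf0, 0x30, 0x4a]
t3 = [0x4a, 0x30, 0xf0, 0x51, 0x29, 0xdf, 0x30, 0xb5]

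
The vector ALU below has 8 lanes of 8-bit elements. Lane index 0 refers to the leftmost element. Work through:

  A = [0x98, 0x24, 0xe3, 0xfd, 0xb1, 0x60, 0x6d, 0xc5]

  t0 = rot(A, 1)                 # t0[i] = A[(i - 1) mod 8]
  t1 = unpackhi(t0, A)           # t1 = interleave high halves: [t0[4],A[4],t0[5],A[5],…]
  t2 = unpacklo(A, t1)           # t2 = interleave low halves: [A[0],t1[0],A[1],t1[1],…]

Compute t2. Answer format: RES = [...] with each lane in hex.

RES = [ 0x98  0xfd  0x24  0xb1  0xe3  0xb1  0xfd  0x60 ]

t0 = [0xc5, 0x98, 0x24, 0xe3, 0xfd, 0xb1, 0x60, 0x6d]
t1 = [0xfd, 0xb1, 0xb1, 0x60, 0x60, 0x6d, 0x6d, 0xc5]
t2 = [0x98, 0xfd, 0x24, 0xb1, 0xe3, 0xb1, 0xfd, 0x60]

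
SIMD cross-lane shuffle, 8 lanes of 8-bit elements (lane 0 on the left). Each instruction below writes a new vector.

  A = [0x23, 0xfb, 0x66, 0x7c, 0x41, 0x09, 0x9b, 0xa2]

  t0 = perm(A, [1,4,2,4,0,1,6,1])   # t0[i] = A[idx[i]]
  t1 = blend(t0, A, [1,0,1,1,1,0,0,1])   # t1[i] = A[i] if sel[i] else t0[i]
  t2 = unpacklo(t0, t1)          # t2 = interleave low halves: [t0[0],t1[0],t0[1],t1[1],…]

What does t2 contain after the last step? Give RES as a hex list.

→ t0 |fb|41|66|41|23|fb|9b|fb|
→ t1 |23|41|66|7c|41|fb|9b|a2|
→ t2 |fb|23|41|41|66|66|41|7c|

RES = [ 0xfb  0x23  0x41  0x41  0x66  0x66  0x41  0x7c ]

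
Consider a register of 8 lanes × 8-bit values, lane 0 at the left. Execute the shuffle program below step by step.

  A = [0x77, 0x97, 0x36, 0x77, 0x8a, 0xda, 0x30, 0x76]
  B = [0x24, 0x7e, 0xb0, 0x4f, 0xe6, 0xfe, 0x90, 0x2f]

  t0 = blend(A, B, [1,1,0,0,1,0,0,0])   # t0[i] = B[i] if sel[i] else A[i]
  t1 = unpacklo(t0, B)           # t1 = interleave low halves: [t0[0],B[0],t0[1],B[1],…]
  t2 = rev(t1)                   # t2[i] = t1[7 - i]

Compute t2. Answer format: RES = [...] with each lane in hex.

RES = [0x4f, 0x77, 0xb0, 0x36, 0x7e, 0x7e, 0x24, 0x24]

→ t0 |24|7e|36|77|e6|da|30|76|
→ t1 |24|24|7e|7e|36|b0|77|4f|
→ t2 |4f|77|b0|36|7e|7e|24|24|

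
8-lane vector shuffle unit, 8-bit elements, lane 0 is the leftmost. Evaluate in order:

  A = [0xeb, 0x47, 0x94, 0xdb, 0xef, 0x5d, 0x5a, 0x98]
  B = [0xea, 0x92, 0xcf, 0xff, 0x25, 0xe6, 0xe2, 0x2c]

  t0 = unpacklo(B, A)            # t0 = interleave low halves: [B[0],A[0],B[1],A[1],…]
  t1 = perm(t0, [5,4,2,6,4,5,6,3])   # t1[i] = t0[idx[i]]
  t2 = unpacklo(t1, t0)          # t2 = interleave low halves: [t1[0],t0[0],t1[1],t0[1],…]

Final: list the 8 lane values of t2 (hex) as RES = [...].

RES = [0x94, 0xea, 0xcf, 0xeb, 0x92, 0x92, 0xff, 0x47]

t0 = [0xea, 0xeb, 0x92, 0x47, 0xcf, 0x94, 0xff, 0xdb]
t1 = [0x94, 0xcf, 0x92, 0xff, 0xcf, 0x94, 0xff, 0x47]
t2 = [0x94, 0xea, 0xcf, 0xeb, 0x92, 0x92, 0xff, 0x47]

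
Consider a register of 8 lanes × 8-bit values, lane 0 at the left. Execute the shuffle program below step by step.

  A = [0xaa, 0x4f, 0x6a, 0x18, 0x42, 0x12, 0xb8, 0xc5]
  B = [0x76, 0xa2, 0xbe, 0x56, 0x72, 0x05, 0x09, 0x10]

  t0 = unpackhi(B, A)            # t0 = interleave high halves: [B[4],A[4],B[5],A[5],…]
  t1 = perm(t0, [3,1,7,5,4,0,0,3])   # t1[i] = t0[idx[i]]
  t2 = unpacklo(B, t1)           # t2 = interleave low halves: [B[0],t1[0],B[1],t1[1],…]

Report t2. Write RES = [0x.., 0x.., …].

RES = [0x76, 0x12, 0xa2, 0x42, 0xbe, 0xc5, 0x56, 0xb8]

t0 = [0x72, 0x42, 0x05, 0x12, 0x09, 0xb8, 0x10, 0xc5]
t1 = [0x12, 0x42, 0xc5, 0xb8, 0x09, 0x72, 0x72, 0x12]
t2 = [0x76, 0x12, 0xa2, 0x42, 0xbe, 0xc5, 0x56, 0xb8]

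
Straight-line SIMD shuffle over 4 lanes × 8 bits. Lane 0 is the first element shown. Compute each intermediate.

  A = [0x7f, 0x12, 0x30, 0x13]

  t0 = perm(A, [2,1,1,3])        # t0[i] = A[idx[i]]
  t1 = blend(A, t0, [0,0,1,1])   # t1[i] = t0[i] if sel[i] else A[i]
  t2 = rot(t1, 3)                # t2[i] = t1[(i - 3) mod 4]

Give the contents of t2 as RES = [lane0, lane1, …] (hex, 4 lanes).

RES = [ 0x12  0x12  0x13  0x7f ]

→ t0 |30|12|12|13|
→ t1 |7f|12|12|13|
→ t2 |12|12|13|7f|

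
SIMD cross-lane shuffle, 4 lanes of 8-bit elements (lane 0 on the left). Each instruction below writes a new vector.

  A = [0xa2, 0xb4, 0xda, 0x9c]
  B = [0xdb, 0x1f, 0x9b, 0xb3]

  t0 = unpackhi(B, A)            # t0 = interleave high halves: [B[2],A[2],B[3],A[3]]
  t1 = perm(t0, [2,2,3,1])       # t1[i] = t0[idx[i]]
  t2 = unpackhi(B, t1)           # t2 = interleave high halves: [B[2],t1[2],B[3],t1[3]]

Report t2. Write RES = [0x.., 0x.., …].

→ t0 |9b|da|b3|9c|
→ t1 |b3|b3|9c|da|
→ t2 |9b|9c|b3|da|

RES = [0x9b, 0x9c, 0xb3, 0xda]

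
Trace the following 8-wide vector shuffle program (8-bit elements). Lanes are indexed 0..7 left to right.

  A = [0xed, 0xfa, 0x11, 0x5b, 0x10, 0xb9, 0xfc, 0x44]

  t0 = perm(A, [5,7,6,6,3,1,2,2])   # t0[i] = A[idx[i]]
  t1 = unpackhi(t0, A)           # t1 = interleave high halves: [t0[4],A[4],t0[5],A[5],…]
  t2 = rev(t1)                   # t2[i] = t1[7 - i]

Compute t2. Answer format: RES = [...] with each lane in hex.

RES = [0x44, 0x11, 0xfc, 0x11, 0xb9, 0xfa, 0x10, 0x5b]

→ t0 |b9|44|fc|fc|5b|fa|11|11|
→ t1 |5b|10|fa|b9|11|fc|11|44|
→ t2 |44|11|fc|11|b9|fa|10|5b|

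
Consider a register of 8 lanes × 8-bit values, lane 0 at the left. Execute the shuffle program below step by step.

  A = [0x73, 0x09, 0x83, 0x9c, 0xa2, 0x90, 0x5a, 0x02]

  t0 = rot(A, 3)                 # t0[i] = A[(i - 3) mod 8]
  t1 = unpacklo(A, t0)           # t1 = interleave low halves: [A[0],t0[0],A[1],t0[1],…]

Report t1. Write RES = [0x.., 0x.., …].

RES = [0x73, 0x90, 0x09, 0x5a, 0x83, 0x02, 0x9c, 0x73]

  t0: 90 5a 02 73 09 83 9c a2
  t1: 73 90 09 5a 83 02 9c 73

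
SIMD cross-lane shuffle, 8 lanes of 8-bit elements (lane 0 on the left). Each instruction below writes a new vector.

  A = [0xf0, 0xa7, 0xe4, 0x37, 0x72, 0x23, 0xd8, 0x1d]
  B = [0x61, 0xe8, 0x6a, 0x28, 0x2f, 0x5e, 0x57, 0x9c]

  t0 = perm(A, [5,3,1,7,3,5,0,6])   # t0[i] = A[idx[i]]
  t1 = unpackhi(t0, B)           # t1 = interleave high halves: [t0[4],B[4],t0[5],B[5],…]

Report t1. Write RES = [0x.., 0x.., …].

→ t0 |23|37|a7|1d|37|23|f0|d8|
→ t1 |37|2f|23|5e|f0|57|d8|9c|

RES = [0x37, 0x2f, 0x23, 0x5e, 0xf0, 0x57, 0xd8, 0x9c]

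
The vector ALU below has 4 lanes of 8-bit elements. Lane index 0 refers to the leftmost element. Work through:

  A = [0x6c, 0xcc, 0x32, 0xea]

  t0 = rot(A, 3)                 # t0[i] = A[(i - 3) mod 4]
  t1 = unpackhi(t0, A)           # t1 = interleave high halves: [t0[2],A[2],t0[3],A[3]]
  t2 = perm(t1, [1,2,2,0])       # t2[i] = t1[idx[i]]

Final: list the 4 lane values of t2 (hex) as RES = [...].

→ t0 |cc|32|ea|6c|
→ t1 |ea|32|6c|ea|
→ t2 |32|6c|6c|ea|

RES = [ 0x32  0x6c  0x6c  0xea ]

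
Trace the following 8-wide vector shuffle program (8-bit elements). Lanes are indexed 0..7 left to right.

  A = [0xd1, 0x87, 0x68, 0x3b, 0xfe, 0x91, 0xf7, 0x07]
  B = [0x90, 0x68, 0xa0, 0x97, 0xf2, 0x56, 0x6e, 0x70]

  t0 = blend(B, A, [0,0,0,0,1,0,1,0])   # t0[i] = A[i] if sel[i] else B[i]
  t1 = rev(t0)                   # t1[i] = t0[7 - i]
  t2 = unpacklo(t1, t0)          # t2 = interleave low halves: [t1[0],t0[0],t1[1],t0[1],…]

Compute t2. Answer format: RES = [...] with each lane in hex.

→ t0 |90|68|a0|97|fe|56|f7|70|
→ t1 |70|f7|56|fe|97|a0|68|90|
→ t2 |70|90|f7|68|56|a0|fe|97|

RES = [0x70, 0x90, 0xf7, 0x68, 0x56, 0xa0, 0xfe, 0x97]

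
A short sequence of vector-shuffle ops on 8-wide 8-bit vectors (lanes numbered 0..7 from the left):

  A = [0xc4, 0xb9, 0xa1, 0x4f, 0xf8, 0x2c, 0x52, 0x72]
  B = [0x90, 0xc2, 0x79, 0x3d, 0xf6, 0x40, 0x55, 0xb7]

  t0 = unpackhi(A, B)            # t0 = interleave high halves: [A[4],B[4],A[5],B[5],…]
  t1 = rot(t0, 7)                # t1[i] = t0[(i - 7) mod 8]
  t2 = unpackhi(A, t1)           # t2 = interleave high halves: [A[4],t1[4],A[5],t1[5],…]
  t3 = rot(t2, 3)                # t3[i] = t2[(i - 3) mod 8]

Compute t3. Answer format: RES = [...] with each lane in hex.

  t0: f8 f6 2c 40 52 55 72 b7
  t1: f6 2c 40 52 55 72 b7 f8
  t2: f8 55 2c 72 52 b7 72 f8
  t3: b7 72 f8 f8 55 2c 72 52

RES = [0xb7, 0x72, 0xf8, 0xf8, 0x55, 0x2c, 0x72, 0x52]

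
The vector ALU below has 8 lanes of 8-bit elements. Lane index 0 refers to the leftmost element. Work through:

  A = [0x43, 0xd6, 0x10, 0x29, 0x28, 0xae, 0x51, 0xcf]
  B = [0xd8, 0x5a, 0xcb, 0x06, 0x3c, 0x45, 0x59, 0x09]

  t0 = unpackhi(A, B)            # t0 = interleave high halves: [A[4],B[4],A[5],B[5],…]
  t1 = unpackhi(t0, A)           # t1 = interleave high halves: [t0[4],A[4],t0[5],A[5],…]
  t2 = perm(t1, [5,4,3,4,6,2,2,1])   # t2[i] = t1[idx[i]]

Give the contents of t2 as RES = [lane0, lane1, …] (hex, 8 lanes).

RES = [0x51, 0xcf, 0xae, 0xcf, 0x09, 0x59, 0x59, 0x28]

  t0: 28 3c ae 45 51 59 cf 09
  t1: 51 28 59 ae cf 51 09 cf
  t2: 51 cf ae cf 09 59 59 28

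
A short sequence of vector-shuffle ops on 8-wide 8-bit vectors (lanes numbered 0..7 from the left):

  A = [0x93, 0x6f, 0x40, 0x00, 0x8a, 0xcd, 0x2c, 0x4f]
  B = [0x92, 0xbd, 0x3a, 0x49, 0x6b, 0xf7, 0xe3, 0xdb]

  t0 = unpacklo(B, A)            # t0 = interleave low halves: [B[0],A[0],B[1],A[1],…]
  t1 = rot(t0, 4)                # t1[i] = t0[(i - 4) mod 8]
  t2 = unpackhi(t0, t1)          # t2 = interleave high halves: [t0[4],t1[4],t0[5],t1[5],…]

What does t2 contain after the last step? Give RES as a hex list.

RES = [0x3a, 0x92, 0x40, 0x93, 0x49, 0xbd, 0x00, 0x6f]

t0 = [0x92, 0x93, 0xbd, 0x6f, 0x3a, 0x40, 0x49, 0x00]
t1 = [0x3a, 0x40, 0x49, 0x00, 0x92, 0x93, 0xbd, 0x6f]
t2 = [0x3a, 0x92, 0x40, 0x93, 0x49, 0xbd, 0x00, 0x6f]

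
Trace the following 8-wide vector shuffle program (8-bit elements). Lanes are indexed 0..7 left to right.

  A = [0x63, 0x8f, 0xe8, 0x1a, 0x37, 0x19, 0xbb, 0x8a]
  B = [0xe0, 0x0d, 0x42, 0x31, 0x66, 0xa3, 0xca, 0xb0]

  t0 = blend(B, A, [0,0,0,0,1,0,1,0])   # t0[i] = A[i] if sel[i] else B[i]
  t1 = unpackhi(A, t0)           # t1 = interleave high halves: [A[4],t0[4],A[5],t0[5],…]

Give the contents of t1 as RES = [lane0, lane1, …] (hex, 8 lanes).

t0 = [0xe0, 0x0d, 0x42, 0x31, 0x37, 0xa3, 0xbb, 0xb0]
t1 = [0x37, 0x37, 0x19, 0xa3, 0xbb, 0xbb, 0x8a, 0xb0]

RES = [ 0x37  0x37  0x19  0xa3  0xbb  0xbb  0x8a  0xb0 ]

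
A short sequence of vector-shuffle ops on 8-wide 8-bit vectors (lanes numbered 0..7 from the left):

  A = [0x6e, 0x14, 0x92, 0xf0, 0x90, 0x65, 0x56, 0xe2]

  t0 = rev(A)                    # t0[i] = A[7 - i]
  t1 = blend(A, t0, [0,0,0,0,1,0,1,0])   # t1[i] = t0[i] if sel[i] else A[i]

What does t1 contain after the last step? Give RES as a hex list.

t0 = [0xe2, 0x56, 0x65, 0x90, 0xf0, 0x92, 0x14, 0x6e]
t1 = [0x6e, 0x14, 0x92, 0xf0, 0xf0, 0x65, 0x14, 0xe2]

RES = [0x6e, 0x14, 0x92, 0xf0, 0xf0, 0x65, 0x14, 0xe2]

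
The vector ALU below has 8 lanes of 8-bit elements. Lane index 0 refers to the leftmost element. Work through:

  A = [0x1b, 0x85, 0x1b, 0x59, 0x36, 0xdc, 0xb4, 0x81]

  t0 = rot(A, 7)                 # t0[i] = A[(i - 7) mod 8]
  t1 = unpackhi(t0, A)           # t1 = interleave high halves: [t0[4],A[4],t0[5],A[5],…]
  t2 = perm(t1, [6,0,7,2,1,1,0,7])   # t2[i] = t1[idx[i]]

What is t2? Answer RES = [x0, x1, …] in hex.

RES = [ 0x1b  0xdc  0x81  0xb4  0x36  0x36  0xdc  0x81 ]

→ t0 |85|1b|59|36|dc|b4|81|1b|
→ t1 |dc|36|b4|dc|81|b4|1b|81|
→ t2 |1b|dc|81|b4|36|36|dc|81|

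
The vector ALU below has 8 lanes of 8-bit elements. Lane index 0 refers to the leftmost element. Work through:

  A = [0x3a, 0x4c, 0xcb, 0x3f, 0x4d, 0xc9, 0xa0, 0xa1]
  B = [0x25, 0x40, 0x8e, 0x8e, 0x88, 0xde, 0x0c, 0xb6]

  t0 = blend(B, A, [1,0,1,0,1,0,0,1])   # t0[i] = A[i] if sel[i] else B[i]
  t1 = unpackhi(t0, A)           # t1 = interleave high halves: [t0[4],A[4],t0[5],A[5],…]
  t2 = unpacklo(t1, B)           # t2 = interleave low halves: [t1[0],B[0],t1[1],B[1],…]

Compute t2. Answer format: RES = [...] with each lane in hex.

→ t0 |3a|40|cb|8e|4d|de|0c|a1|
→ t1 |4d|4d|de|c9|0c|a0|a1|a1|
→ t2 |4d|25|4d|40|de|8e|c9|8e|

RES = [0x4d, 0x25, 0x4d, 0x40, 0xde, 0x8e, 0xc9, 0x8e]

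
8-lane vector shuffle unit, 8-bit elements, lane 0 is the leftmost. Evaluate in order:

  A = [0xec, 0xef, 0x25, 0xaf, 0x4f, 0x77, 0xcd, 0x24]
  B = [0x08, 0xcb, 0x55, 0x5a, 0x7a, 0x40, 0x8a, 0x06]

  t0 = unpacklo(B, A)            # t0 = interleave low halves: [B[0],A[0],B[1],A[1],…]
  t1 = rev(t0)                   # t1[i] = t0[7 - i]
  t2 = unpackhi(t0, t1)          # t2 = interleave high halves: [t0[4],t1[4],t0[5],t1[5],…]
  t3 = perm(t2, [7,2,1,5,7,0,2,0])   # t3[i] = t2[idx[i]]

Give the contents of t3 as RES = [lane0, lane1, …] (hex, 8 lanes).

t0 = [0x08, 0xec, 0xcb, 0xef, 0x55, 0x25, 0x5a, 0xaf]
t1 = [0xaf, 0x5a, 0x25, 0x55, 0xef, 0xcb, 0xec, 0x08]
t2 = [0x55, 0xef, 0x25, 0xcb, 0x5a, 0xec, 0xaf, 0x08]
t3 = [0x08, 0x25, 0xef, 0xec, 0x08, 0x55, 0x25, 0x55]

RES = [ 0x08  0x25  0xef  0xec  0x08  0x55  0x25  0x55 ]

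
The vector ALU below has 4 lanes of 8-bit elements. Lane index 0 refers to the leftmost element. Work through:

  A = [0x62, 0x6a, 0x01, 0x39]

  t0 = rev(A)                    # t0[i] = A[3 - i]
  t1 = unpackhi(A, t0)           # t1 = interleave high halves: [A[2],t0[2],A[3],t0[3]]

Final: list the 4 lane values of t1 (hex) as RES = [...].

RES = [ 0x01  0x6a  0x39  0x62 ]

→ t0 |39|01|6a|62|
→ t1 |01|6a|39|62|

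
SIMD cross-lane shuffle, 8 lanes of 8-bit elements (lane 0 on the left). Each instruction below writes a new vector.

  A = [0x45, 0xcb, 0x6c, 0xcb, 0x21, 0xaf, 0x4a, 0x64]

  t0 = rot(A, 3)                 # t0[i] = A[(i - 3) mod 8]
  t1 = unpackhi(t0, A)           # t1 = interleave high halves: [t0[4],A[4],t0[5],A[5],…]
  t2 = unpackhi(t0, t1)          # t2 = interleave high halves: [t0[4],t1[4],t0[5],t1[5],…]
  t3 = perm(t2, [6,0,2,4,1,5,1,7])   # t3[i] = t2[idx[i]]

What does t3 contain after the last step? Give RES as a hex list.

t0 = [0xaf, 0x4a, 0x64, 0x45, 0xcb, 0x6c, 0xcb, 0x21]
t1 = [0xcb, 0x21, 0x6c, 0xaf, 0xcb, 0x4a, 0x21, 0x64]
t2 = [0xcb, 0xcb, 0x6c, 0x4a, 0xcb, 0x21, 0x21, 0x64]
t3 = [0x21, 0xcb, 0x6c, 0xcb, 0xcb, 0x21, 0xcb, 0x64]

RES = [ 0x21  0xcb  0x6c  0xcb  0xcb  0x21  0xcb  0x64 ]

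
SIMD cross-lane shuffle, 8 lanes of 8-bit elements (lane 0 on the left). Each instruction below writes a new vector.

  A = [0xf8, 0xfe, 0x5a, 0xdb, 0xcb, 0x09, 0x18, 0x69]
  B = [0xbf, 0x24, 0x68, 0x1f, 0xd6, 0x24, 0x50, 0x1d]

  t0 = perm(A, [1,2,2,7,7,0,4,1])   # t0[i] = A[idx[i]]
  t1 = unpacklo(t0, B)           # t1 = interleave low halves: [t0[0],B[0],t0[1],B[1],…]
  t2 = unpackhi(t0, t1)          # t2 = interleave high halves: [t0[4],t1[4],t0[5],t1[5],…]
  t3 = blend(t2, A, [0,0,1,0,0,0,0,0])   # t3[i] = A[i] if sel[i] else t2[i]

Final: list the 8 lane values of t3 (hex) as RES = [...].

t0 = [0xfe, 0x5a, 0x5a, 0x69, 0x69, 0xf8, 0xcb, 0xfe]
t1 = [0xfe, 0xbf, 0x5a, 0x24, 0x5a, 0x68, 0x69, 0x1f]
t2 = [0x69, 0x5a, 0xf8, 0x68, 0xcb, 0x69, 0xfe, 0x1f]
t3 = [0x69, 0x5a, 0x5a, 0x68, 0xcb, 0x69, 0xfe, 0x1f]

RES = [0x69, 0x5a, 0x5a, 0x68, 0xcb, 0x69, 0xfe, 0x1f]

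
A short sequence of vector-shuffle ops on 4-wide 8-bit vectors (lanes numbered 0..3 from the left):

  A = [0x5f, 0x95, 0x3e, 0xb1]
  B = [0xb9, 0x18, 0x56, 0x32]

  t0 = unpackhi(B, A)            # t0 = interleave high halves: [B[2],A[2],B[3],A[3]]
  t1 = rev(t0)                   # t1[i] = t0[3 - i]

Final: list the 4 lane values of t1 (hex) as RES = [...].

RES = [0xb1, 0x32, 0x3e, 0x56]

→ t0 |56|3e|32|b1|
→ t1 |b1|32|3e|56|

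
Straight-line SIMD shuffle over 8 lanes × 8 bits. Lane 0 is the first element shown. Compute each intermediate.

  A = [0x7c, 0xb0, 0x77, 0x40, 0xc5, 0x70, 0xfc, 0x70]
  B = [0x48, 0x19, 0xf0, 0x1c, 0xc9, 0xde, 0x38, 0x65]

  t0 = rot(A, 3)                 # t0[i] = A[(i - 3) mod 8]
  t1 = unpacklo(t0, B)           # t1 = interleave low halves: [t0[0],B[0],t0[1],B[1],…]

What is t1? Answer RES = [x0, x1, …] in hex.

RES = [0x70, 0x48, 0xfc, 0x19, 0x70, 0xf0, 0x7c, 0x1c]

→ t0 |70|fc|70|7c|b0|77|40|c5|
→ t1 |70|48|fc|19|70|f0|7c|1c|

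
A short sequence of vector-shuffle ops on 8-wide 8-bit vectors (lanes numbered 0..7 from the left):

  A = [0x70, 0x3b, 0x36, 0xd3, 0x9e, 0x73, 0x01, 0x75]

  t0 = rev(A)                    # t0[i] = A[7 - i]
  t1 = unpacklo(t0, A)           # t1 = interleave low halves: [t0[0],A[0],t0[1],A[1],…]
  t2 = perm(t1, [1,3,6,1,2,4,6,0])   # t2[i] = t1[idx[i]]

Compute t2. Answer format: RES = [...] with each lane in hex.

RES = [ 0x70  0x3b  0x9e  0x70  0x01  0x73  0x9e  0x75 ]

→ t0 |75|01|73|9e|d3|36|3b|70|
→ t1 |75|70|01|3b|73|36|9e|d3|
→ t2 |70|3b|9e|70|01|73|9e|75|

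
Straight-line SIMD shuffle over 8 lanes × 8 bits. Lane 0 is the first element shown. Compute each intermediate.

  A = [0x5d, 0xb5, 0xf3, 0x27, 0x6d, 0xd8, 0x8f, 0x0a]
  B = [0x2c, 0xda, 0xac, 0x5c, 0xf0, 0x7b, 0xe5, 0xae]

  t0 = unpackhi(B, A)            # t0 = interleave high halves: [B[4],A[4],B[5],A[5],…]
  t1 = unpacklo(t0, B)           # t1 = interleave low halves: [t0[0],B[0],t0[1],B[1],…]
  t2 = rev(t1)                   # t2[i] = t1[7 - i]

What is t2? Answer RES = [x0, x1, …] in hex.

t0 = [0xf0, 0x6d, 0x7b, 0xd8, 0xe5, 0x8f, 0xae, 0x0a]
t1 = [0xf0, 0x2c, 0x6d, 0xda, 0x7b, 0xac, 0xd8, 0x5c]
t2 = [0x5c, 0xd8, 0xac, 0x7b, 0xda, 0x6d, 0x2c, 0xf0]

RES = [0x5c, 0xd8, 0xac, 0x7b, 0xda, 0x6d, 0x2c, 0xf0]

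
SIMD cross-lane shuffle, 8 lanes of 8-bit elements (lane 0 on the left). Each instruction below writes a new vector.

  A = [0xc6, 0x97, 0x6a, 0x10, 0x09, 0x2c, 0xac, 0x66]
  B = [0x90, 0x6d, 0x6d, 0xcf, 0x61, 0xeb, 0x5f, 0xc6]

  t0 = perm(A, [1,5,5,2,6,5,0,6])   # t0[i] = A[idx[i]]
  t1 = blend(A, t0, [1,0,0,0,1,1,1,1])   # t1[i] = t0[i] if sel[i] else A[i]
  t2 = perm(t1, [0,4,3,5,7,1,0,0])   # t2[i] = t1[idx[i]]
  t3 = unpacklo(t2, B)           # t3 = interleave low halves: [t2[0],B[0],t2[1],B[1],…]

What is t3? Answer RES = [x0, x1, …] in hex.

RES = [0x97, 0x90, 0xac, 0x6d, 0x10, 0x6d, 0x2c, 0xcf]

→ t0 |97|2c|2c|6a|ac|2c|c6|ac|
→ t1 |97|97|6a|10|ac|2c|c6|ac|
→ t2 |97|ac|10|2c|ac|97|97|97|
→ t3 |97|90|ac|6d|10|6d|2c|cf|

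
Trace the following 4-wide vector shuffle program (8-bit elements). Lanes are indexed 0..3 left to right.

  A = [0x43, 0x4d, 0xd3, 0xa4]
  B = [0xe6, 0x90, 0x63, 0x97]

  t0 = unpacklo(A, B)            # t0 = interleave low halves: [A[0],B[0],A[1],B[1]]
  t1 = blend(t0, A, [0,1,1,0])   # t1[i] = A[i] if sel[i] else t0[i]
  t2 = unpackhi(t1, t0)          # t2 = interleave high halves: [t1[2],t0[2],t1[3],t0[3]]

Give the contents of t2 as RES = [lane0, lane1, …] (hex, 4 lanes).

RES = [ 0xd3  0x4d  0x90  0x90 ]

  t0: 43 e6 4d 90
  t1: 43 4d d3 90
  t2: d3 4d 90 90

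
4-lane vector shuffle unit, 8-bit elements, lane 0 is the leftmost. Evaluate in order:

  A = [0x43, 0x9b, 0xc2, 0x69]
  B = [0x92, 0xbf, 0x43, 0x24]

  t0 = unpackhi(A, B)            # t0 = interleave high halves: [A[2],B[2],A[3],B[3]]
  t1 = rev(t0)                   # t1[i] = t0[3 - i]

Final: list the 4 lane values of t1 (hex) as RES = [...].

t0 = [0xc2, 0x43, 0x69, 0x24]
t1 = [0x24, 0x69, 0x43, 0xc2]

RES = [0x24, 0x69, 0x43, 0xc2]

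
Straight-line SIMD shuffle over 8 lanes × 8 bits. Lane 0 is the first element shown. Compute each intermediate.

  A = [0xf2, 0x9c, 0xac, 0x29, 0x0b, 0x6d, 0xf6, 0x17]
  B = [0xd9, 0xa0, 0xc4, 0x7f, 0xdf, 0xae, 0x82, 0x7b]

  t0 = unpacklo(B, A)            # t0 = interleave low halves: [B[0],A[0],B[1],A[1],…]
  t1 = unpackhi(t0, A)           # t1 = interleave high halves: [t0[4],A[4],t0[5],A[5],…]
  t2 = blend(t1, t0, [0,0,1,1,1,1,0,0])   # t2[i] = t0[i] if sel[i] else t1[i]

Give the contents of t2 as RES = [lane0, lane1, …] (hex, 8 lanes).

  t0: d9 f2 a0 9c c4 ac 7f 29
  t1: c4 0b ac 6d 7f f6 29 17
  t2: c4 0b a0 9c c4 ac 29 17

RES = [ 0xc4  0x0b  0xa0  0x9c  0xc4  0xac  0x29  0x17 ]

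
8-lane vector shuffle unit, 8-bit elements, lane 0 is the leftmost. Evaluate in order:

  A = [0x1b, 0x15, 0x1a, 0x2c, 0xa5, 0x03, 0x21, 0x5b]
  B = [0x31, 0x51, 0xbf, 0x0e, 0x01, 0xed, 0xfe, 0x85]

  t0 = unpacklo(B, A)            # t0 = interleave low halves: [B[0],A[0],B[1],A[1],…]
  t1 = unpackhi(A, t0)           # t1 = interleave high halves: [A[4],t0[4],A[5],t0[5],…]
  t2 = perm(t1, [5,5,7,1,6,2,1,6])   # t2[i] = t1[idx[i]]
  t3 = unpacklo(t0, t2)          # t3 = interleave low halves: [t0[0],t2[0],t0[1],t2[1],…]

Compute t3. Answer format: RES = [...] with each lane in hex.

RES = [0x31, 0x0e, 0x1b, 0x0e, 0x51, 0x2c, 0x15, 0xbf]

→ t0 |31|1b|51|15|bf|1a|0e|2c|
→ t1 |a5|bf|03|1a|21|0e|5b|2c|
→ t2 |0e|0e|2c|bf|5b|03|bf|5b|
→ t3 |31|0e|1b|0e|51|2c|15|bf|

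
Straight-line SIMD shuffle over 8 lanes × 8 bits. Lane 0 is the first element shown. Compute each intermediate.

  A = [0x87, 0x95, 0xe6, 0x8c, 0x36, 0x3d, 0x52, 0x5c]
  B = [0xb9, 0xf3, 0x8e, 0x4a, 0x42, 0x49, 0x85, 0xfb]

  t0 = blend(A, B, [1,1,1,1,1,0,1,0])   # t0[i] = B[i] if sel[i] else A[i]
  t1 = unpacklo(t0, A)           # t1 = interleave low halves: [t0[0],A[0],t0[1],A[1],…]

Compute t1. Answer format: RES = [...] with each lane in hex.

→ t0 |b9|f3|8e|4a|42|3d|85|5c|
→ t1 |b9|87|f3|95|8e|e6|4a|8c|

RES = [0xb9, 0x87, 0xf3, 0x95, 0x8e, 0xe6, 0x4a, 0x8c]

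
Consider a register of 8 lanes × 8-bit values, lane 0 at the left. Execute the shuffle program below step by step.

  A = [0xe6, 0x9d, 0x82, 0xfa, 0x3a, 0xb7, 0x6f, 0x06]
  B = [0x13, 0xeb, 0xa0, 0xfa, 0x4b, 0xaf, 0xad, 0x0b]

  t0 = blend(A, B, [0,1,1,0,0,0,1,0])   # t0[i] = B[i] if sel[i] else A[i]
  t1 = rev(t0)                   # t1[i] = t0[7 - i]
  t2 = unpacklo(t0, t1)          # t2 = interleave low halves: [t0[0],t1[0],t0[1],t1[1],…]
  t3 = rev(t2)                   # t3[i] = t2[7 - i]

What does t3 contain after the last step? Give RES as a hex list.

→ t0 |e6|eb|a0|fa|3a|b7|ad|06|
→ t1 |06|ad|b7|3a|fa|a0|eb|e6|
→ t2 |e6|06|eb|ad|a0|b7|fa|3a|
→ t3 |3a|fa|b7|a0|ad|eb|06|e6|

RES = [ 0x3a  0xfa  0xb7  0xa0  0xad  0xeb  0x06  0xe6 ]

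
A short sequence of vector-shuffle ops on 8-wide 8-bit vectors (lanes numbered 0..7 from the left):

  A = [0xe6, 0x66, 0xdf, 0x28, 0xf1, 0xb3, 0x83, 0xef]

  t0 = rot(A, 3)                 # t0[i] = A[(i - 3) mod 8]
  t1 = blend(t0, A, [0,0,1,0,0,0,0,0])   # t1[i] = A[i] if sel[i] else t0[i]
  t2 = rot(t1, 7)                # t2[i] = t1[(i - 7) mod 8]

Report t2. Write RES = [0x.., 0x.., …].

→ t0 |b3|83|ef|e6|66|df|28|f1|
→ t1 |b3|83|df|e6|66|df|28|f1|
→ t2 |83|df|e6|66|df|28|f1|b3|

RES = [0x83, 0xdf, 0xe6, 0x66, 0xdf, 0x28, 0xf1, 0xb3]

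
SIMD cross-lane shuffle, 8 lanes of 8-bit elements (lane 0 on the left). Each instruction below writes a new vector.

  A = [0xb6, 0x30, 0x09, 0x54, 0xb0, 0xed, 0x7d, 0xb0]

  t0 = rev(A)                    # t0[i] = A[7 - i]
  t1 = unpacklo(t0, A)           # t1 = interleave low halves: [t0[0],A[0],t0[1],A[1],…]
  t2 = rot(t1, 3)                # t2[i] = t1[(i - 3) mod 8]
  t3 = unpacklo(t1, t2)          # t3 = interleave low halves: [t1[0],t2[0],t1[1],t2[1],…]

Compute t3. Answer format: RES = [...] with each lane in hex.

RES = [ 0xb0  0x09  0xb6  0xb0  0x7d  0x54  0x30  0xb0 ]

  t0: b0 7d ed b0 54 09 30 b6
  t1: b0 b6 7d 30 ed 09 b0 54
  t2: 09 b0 54 b0 b6 7d 30 ed
  t3: b0 09 b6 b0 7d 54 30 b0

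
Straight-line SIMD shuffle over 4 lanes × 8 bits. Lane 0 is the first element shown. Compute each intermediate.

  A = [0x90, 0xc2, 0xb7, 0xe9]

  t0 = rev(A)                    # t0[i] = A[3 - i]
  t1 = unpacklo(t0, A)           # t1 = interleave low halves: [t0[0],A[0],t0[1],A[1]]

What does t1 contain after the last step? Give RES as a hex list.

  t0: e9 b7 c2 90
  t1: e9 90 b7 c2

RES = [0xe9, 0x90, 0xb7, 0xc2]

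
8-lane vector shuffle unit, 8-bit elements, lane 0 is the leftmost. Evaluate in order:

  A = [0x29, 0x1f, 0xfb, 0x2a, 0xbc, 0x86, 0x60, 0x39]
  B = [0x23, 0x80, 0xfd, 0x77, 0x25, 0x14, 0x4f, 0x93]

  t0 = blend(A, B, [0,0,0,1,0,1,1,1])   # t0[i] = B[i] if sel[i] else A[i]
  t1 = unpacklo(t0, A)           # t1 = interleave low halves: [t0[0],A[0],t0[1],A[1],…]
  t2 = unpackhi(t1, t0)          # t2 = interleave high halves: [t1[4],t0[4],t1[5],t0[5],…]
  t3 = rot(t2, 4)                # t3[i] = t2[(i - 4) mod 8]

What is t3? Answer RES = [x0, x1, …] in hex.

→ t0 |29|1f|fb|77|bc|14|4f|93|
→ t1 |29|29|1f|1f|fb|fb|77|2a|
→ t2 |fb|bc|fb|14|77|4f|2a|93|
→ t3 |77|4f|2a|93|fb|bc|fb|14|

RES = [ 0x77  0x4f  0x2a  0x93  0xfb  0xbc  0xfb  0x14 ]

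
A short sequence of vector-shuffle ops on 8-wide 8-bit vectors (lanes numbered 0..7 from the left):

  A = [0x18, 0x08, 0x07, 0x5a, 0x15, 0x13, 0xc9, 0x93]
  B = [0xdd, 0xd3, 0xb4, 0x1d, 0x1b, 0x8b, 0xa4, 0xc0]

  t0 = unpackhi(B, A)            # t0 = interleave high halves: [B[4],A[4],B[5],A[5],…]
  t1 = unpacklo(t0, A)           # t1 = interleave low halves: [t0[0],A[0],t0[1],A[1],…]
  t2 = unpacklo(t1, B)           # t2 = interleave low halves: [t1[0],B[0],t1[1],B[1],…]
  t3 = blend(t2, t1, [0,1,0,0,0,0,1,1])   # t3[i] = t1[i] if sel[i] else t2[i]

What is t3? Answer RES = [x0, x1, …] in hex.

t0 = [0x1b, 0x15, 0x8b, 0x13, 0xa4, 0xc9, 0xc0, 0x93]
t1 = [0x1b, 0x18, 0x15, 0x08, 0x8b, 0x07, 0x13, 0x5a]
t2 = [0x1b, 0xdd, 0x18, 0xd3, 0x15, 0xb4, 0x08, 0x1d]
t3 = [0x1b, 0x18, 0x18, 0xd3, 0x15, 0xb4, 0x13, 0x5a]

RES = [ 0x1b  0x18  0x18  0xd3  0x15  0xb4  0x13  0x5a ]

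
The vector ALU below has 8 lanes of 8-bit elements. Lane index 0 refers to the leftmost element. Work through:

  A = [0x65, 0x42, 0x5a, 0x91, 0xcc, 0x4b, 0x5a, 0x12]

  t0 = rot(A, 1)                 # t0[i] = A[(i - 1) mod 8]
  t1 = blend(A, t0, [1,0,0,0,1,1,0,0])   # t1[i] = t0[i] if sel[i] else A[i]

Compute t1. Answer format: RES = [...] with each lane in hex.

RES = [0x12, 0x42, 0x5a, 0x91, 0x91, 0xcc, 0x5a, 0x12]

  t0: 12 65 42 5a 91 cc 4b 5a
  t1: 12 42 5a 91 91 cc 5a 12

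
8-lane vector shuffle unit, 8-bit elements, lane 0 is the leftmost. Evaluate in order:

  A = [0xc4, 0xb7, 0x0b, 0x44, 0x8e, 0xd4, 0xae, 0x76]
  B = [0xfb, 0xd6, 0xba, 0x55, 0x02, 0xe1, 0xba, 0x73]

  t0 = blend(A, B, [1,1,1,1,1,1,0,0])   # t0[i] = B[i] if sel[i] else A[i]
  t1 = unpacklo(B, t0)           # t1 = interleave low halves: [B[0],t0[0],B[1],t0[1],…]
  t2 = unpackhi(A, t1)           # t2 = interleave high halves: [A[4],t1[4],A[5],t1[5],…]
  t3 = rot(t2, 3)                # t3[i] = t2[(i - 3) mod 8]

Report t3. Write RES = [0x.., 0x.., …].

  t0: fb d6 ba 55 02 e1 ae 76
  t1: fb fb d6 d6 ba ba 55 55
  t2: 8e ba d4 ba ae 55 76 55
  t3: 55 76 55 8e ba d4 ba ae

RES = [0x55, 0x76, 0x55, 0x8e, 0xba, 0xd4, 0xba, 0xae]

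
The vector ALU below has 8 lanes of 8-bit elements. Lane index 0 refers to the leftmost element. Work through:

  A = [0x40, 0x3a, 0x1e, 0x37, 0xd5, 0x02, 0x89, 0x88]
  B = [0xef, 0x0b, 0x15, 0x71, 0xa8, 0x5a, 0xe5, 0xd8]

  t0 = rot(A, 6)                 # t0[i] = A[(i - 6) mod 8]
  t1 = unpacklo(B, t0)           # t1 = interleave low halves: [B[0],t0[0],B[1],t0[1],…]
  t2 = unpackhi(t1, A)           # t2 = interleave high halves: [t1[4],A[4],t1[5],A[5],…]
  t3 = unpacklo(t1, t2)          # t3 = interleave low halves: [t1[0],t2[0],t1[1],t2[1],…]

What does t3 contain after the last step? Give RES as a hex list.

RES = [ 0xef  0x15  0x1e  0xd5  0x0b  0xd5  0x37  0x02 ]

  t0: 1e 37 d5 02 89 88 40 3a
  t1: ef 1e 0b 37 15 d5 71 02
  t2: 15 d5 d5 02 71 89 02 88
  t3: ef 15 1e d5 0b d5 37 02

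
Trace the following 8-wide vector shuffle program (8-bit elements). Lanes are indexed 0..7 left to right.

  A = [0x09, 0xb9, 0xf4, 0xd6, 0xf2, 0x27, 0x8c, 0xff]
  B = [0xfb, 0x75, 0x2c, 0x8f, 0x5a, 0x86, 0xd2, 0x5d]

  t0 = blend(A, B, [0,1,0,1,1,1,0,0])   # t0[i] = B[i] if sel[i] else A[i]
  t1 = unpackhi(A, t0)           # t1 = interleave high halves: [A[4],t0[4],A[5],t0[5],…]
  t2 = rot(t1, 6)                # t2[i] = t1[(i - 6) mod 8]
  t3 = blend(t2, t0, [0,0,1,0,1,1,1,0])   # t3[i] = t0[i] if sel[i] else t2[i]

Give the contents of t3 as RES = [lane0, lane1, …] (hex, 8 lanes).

  t0: 09 75 f4 8f 5a 86 8c ff
  t1: f2 5a 27 86 8c 8c ff ff
  t2: 27 86 8c 8c ff ff f2 5a
  t3: 27 86 f4 8c 5a 86 8c 5a

RES = [ 0x27  0x86  0xf4  0x8c  0x5a  0x86  0x8c  0x5a ]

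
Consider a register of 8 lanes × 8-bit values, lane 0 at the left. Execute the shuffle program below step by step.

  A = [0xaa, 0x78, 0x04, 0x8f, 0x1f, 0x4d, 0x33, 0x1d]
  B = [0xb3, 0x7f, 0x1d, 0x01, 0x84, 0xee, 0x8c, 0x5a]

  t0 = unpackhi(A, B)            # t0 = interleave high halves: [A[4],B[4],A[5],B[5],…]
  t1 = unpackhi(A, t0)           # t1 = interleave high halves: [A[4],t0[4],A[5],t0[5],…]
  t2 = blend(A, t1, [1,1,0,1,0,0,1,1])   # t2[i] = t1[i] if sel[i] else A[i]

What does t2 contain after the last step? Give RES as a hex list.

→ t0 |1f|84|4d|ee|33|8c|1d|5a|
→ t1 |1f|33|4d|8c|33|1d|1d|5a|
→ t2 |1f|33|04|8c|1f|4d|1d|5a|

RES = [ 0x1f  0x33  0x04  0x8c  0x1f  0x4d  0x1d  0x5a ]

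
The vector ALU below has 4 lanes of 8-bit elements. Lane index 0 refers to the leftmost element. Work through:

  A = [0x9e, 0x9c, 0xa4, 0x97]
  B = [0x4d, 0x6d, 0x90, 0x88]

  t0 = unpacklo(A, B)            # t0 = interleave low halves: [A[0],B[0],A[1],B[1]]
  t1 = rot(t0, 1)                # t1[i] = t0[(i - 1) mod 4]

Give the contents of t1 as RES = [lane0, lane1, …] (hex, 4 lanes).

t0 = [0x9e, 0x4d, 0x9c, 0x6d]
t1 = [0x6d, 0x9e, 0x4d, 0x9c]

RES = [0x6d, 0x9e, 0x4d, 0x9c]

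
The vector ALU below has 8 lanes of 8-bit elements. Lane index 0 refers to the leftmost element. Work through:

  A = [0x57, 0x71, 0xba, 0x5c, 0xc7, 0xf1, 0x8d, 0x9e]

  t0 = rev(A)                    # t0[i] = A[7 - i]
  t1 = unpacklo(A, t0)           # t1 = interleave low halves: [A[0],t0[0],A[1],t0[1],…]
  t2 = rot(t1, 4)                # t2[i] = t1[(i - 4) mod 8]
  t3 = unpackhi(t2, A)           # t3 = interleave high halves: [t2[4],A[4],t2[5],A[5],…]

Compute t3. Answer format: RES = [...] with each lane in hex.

  t0: 9e 8d f1 c7 5c ba 71 57
  t1: 57 9e 71 8d ba f1 5c c7
  t2: ba f1 5c c7 57 9e 71 8d
  t3: 57 c7 9e f1 71 8d 8d 9e

RES = [ 0x57  0xc7  0x9e  0xf1  0x71  0x8d  0x8d  0x9e ]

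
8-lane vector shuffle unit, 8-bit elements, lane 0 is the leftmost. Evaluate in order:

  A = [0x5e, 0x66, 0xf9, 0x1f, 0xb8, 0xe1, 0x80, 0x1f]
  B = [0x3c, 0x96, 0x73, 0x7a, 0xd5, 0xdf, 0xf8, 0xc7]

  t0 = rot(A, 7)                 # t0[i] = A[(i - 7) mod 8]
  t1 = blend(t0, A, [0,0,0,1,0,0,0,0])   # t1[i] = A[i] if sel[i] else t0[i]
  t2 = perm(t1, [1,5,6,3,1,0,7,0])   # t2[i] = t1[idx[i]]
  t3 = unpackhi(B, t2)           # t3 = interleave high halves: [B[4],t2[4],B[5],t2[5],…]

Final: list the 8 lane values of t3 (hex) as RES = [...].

RES = [ 0xd5  0xf9  0xdf  0x66  0xf8  0x5e  0xc7  0x66 ]

t0 = [0x66, 0xf9, 0x1f, 0xb8, 0xe1, 0x80, 0x1f, 0x5e]
t1 = [0x66, 0xf9, 0x1f, 0x1f, 0xe1, 0x80, 0x1f, 0x5e]
t2 = [0xf9, 0x80, 0x1f, 0x1f, 0xf9, 0x66, 0x5e, 0x66]
t3 = [0xd5, 0xf9, 0xdf, 0x66, 0xf8, 0x5e, 0xc7, 0x66]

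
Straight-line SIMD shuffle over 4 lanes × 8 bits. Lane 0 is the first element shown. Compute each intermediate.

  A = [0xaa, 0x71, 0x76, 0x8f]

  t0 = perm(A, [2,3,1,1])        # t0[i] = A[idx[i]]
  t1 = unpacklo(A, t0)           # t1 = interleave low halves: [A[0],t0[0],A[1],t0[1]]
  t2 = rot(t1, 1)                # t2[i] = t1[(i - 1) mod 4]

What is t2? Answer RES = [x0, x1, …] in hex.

RES = [0x8f, 0xaa, 0x76, 0x71]

  t0: 76 8f 71 71
  t1: aa 76 71 8f
  t2: 8f aa 76 71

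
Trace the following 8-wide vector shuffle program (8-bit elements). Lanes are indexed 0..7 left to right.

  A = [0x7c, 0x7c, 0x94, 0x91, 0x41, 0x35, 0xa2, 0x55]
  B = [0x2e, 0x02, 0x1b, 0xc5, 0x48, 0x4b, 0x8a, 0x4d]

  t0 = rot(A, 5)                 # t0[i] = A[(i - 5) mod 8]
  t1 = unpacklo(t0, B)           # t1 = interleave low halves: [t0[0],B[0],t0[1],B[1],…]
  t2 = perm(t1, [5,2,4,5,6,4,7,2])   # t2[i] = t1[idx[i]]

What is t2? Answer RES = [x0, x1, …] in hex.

→ t0 |91|41|35|a2|55|7c|7c|94|
→ t1 |91|2e|41|02|35|1b|a2|c5|
→ t2 |1b|41|35|1b|a2|35|c5|41|

RES = [0x1b, 0x41, 0x35, 0x1b, 0xa2, 0x35, 0xc5, 0x41]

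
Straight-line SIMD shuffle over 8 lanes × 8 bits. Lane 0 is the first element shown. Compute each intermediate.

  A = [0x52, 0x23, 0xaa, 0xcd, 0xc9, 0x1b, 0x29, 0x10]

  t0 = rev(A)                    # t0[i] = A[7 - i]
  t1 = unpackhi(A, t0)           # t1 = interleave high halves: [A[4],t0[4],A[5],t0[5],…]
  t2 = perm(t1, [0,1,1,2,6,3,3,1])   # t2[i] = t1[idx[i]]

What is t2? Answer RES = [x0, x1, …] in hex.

RES = [ 0xc9  0xcd  0xcd  0x1b  0x10  0xaa  0xaa  0xcd ]

→ t0 |10|29|1b|c9|cd|aa|23|52|
→ t1 |c9|cd|1b|aa|29|23|10|52|
→ t2 |c9|cd|cd|1b|10|aa|aa|cd|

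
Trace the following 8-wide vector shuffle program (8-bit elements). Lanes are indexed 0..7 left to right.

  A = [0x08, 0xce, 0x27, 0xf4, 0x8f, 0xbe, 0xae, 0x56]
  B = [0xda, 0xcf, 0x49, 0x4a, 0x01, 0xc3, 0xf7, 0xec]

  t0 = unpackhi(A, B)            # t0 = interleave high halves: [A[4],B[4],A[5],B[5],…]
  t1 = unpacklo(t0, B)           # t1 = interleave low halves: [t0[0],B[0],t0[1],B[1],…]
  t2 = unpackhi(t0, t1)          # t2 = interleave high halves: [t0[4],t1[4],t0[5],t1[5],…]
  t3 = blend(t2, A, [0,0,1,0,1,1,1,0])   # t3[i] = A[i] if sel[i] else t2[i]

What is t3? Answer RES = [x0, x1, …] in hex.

RES = [0xae, 0xbe, 0x27, 0x49, 0x8f, 0xbe, 0xae, 0x4a]

  t0: 8f 01 be c3 ae f7 56 ec
  t1: 8f da 01 cf be 49 c3 4a
  t2: ae be f7 49 56 c3 ec 4a
  t3: ae be 27 49 8f be ae 4a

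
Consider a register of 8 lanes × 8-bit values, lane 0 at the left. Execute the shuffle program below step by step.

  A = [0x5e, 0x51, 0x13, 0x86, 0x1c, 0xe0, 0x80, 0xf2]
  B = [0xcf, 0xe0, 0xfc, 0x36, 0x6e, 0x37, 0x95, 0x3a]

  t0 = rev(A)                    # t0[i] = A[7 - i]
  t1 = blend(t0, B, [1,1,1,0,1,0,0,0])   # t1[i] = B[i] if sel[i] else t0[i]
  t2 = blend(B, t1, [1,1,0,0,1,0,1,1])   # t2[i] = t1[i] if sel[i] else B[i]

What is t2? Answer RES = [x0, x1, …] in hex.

RES = [ 0xcf  0xe0  0xfc  0x36  0x6e  0x37  0x51  0x5e ]

t0 = [0xf2, 0x80, 0xe0, 0x1c, 0x86, 0x13, 0x51, 0x5e]
t1 = [0xcf, 0xe0, 0xfc, 0x1c, 0x6e, 0x13, 0x51, 0x5e]
t2 = [0xcf, 0xe0, 0xfc, 0x36, 0x6e, 0x37, 0x51, 0x5e]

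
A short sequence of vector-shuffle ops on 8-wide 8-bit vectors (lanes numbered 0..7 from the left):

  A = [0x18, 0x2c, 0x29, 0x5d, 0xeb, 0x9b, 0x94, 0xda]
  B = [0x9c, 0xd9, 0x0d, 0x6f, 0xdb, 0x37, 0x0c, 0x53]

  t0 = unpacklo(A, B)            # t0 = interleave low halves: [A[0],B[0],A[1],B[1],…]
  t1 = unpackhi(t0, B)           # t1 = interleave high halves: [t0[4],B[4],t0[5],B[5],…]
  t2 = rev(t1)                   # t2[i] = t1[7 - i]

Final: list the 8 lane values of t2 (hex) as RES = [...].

t0 = [0x18, 0x9c, 0x2c, 0xd9, 0x29, 0x0d, 0x5d, 0x6f]
t1 = [0x29, 0xdb, 0x0d, 0x37, 0x5d, 0x0c, 0x6f, 0x53]
t2 = [0x53, 0x6f, 0x0c, 0x5d, 0x37, 0x0d, 0xdb, 0x29]

RES = [ 0x53  0x6f  0x0c  0x5d  0x37  0x0d  0xdb  0x29 ]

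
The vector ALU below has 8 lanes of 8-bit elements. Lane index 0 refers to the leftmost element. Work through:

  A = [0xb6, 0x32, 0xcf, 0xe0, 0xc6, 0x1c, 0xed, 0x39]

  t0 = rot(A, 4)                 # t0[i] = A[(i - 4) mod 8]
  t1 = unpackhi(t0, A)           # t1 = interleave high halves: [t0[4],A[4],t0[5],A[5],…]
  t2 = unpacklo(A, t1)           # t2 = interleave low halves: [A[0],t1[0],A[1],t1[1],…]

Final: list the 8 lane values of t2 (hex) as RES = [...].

RES = [ 0xb6  0xb6  0x32  0xc6  0xcf  0x32  0xe0  0x1c ]

→ t0 |c6|1c|ed|39|b6|32|cf|e0|
→ t1 |b6|c6|32|1c|cf|ed|e0|39|
→ t2 |b6|b6|32|c6|cf|32|e0|1c|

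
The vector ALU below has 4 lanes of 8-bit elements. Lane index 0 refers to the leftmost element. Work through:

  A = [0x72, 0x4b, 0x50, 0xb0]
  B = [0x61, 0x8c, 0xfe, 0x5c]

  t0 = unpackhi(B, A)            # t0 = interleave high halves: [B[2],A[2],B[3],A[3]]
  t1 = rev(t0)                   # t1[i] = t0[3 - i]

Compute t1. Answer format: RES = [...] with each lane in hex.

RES = [ 0xb0  0x5c  0x50  0xfe ]

→ t0 |fe|50|5c|b0|
→ t1 |b0|5c|50|fe|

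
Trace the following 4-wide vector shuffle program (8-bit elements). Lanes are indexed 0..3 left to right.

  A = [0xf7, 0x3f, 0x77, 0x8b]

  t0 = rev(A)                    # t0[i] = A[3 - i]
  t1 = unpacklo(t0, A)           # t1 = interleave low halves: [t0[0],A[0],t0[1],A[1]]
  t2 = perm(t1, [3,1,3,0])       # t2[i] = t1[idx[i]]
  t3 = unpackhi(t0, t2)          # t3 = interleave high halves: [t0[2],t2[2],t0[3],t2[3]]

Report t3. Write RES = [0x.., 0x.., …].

RES = [ 0x3f  0x3f  0xf7  0x8b ]

  t0: 8b 77 3f f7
  t1: 8b f7 77 3f
  t2: 3f f7 3f 8b
  t3: 3f 3f f7 8b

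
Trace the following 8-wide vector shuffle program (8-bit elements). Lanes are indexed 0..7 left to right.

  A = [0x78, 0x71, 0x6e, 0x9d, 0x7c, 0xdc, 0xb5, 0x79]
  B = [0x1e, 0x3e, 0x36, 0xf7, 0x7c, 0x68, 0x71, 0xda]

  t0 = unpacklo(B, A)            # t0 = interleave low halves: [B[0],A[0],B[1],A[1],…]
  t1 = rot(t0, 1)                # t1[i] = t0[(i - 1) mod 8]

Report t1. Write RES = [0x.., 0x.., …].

  t0: 1e 78 3e 71 36 6e f7 9d
  t1: 9d 1e 78 3e 71 36 6e f7

RES = [ 0x9d  0x1e  0x78  0x3e  0x71  0x36  0x6e  0xf7 ]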